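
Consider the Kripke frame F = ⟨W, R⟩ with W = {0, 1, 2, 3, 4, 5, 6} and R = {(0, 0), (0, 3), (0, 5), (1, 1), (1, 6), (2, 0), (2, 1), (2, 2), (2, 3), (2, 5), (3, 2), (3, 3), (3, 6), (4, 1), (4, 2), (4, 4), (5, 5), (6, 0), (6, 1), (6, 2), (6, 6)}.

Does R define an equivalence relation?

Reflexive: yes — every world is R-related to itself.
Symmetric: no — 0 R 3 but not 3 R 0.
Transitive: no — 0 R 3 and 3 R 2, but not 0 R 2.
So R is not an equivalence relation.

No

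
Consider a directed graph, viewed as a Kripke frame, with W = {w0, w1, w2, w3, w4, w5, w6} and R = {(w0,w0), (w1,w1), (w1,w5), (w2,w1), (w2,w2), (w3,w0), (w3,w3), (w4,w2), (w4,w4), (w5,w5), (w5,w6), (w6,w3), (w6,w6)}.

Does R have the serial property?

Yes

Serial: yes — every world has a successor (e.g. w0 R w0).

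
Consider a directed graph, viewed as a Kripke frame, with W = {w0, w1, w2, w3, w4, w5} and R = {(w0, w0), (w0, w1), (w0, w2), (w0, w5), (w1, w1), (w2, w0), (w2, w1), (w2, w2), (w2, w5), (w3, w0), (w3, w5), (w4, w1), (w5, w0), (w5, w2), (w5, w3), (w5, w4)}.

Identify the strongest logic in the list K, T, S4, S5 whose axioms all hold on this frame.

K

Reflexive (axiom T): no — w3 is not related to itself.
Transitive (axiom 4): no — w0 R w5 and w5 R w3, but not w0 R w3.
Euclidean (axiom 5): no — w0 R w1 and w0 R w2, but not w1 R w2.
So F validates K; T would additionally require R to be reflexive. The strongest is K.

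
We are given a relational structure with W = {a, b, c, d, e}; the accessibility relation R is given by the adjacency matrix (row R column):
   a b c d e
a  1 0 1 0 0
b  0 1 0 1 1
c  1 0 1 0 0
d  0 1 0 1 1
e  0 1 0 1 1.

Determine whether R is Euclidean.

Euclidean: yes — any two successors of a common world are R-related.

Yes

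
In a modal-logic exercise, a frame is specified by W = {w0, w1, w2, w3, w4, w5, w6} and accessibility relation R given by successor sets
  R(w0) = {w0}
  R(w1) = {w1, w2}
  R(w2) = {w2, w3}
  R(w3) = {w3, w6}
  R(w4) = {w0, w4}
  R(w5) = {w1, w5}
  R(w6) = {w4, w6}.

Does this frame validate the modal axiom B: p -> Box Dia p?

Axiom B corresponds to the accessibility relation being symmetric.
Symmetric: no — w1 R w2 but not w2 R w1.

No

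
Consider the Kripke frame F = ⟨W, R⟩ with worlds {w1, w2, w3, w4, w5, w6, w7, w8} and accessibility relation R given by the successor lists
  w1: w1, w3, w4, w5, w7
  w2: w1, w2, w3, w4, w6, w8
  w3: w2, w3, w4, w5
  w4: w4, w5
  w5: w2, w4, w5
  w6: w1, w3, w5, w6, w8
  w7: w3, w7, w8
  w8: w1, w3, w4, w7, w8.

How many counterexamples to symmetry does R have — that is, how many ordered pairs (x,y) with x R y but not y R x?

19

Enumerating: (w1,w3), (w1,w4), (w1,w5), (w1,w7), (w2,w1), (w2,w4), (w2,w6), (w2,w8), (w3,w4), (w3,w5), (w5,w2), (w6,w1), … and 7 more.
Total: 19.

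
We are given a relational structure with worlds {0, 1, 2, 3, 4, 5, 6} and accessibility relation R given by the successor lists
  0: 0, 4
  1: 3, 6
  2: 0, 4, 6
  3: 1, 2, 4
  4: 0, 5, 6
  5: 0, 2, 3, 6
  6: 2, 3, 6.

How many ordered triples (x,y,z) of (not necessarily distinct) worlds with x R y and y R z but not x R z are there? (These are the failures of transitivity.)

29

Enumerating: (0,4,5), (0,4,6), (1,3,1), (1,3,2), (1,3,4), (1,6,2), (2,4,5), (2,6,2), (2,6,3), (3,1,3), (3,1,6), (3,2,0), … and 17 more.
Total: 29.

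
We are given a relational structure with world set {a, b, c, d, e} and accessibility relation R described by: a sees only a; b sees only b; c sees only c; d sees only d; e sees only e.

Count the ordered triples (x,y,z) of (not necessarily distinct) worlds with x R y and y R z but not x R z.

0

R is transitive; there are no such tuples.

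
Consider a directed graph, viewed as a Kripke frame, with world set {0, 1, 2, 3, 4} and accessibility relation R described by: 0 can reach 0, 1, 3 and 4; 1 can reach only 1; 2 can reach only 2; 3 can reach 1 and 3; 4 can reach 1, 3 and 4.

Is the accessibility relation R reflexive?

Yes

Reflexive: yes — every world is R-related to itself.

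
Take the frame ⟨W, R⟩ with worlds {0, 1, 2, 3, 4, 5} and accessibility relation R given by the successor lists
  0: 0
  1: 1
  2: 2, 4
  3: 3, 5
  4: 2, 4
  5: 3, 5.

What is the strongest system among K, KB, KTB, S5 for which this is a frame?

Symmetric (axiom B): yes — every pair in R has its reverse in R.
Reflexive (axiom T): yes — every world is R-related to itself.
Euclidean (axiom 5): yes — any two successors of a common world are R-related.
So F validates K, KB, KTB, S5. The strongest is S5.

S5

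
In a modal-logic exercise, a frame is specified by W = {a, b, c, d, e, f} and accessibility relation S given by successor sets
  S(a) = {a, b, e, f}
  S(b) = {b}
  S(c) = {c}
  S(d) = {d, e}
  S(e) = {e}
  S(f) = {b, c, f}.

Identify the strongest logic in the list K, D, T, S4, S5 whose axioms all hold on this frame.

Serial (axiom D): yes — every world has a successor (e.g. a S a).
Reflexive (axiom T): yes — every world is S-related to itself.
Transitive (axiom 4): no — a S f and f S c, but not a S c.
Euclidean (axiom 5): no — a S b and a S e, but not b S e.
So F validates K, D, T; S4 would additionally require S to be transitive. The strongest is T.

T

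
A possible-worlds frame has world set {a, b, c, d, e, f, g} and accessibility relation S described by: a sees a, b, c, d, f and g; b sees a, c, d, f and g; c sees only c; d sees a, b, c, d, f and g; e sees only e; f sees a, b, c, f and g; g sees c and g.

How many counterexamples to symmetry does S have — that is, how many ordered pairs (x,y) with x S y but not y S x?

10

Enumerating: (a,c), (a,g), (b,c), (b,g), (d,c), (d,f), (d,g), (f,c), (f,g), (g,c).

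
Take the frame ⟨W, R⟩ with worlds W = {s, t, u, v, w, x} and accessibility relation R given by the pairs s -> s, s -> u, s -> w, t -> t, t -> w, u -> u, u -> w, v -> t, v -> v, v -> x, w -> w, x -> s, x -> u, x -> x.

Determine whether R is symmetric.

Symmetric: no — s R u but not u R s.

No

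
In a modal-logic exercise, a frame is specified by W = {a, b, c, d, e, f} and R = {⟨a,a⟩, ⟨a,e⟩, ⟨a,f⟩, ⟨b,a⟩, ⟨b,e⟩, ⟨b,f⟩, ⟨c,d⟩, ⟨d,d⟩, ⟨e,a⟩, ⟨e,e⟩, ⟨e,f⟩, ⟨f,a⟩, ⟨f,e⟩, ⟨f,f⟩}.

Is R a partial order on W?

No

Reflexive: no — b is not related to itself.
Transitive: yes — every two-step R-path is closed by a direct edge.
Antisymmetric: no — a R e and e R a with a ≠ e.
So R is not a partial order.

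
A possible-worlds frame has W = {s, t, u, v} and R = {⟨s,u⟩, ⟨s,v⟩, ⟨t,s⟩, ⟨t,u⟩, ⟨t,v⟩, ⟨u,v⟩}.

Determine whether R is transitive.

Yes

Transitive: yes — every two-step R-path is closed by a direct edge.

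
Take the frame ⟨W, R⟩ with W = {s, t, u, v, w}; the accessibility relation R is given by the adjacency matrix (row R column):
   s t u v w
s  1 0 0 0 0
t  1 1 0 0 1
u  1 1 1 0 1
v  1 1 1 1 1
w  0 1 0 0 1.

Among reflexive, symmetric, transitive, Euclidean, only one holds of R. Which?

reflexive

Reflexive: yes — every world is R-related to itself.
Symmetric: no — t R s but not s R t.
Transitive: no — w R t and t R s, but not w R s.
Euclidean: no — t R s and t R w, but not s R w.
Only reflexive holds.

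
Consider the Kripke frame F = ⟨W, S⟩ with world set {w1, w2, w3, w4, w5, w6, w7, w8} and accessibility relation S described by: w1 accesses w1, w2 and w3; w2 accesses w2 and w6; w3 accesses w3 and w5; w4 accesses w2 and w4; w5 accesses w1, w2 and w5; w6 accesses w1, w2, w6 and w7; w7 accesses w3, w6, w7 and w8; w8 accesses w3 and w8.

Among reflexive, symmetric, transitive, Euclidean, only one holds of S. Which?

reflexive

Reflexive: yes — every world is S-related to itself.
Symmetric: no — w1 S w2 but not w2 S w1.
Transitive: no — w1 S w2 and w2 S w6, but not w1 S w6.
Euclidean: no — w1 S w2 and w1 S w3, but not w2 S w3.
Only reflexive holds.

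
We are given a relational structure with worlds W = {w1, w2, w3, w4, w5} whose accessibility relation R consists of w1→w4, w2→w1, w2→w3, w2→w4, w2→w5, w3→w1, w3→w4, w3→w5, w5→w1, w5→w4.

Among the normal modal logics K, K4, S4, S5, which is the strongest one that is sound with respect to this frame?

Transitive (axiom 4): yes — every two-step R-path is closed by a direct edge.
Reflexive (axiom T): no — w1 is not related to itself.
Euclidean (axiom 5): no — w2 R w1 and w2 R w3, but not w1 R w3.
So F validates K, K4; S4 would additionally require R to be reflexive. The strongest is K4.

K4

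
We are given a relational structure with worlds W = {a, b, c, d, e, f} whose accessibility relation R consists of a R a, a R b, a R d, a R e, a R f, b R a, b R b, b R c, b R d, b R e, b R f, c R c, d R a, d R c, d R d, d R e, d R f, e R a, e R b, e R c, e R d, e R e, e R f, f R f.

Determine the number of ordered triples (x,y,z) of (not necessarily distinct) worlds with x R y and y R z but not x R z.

5

Enumerating: (a,b,c), (a,d,c), (a,e,c), (d,a,b), (d,e,b).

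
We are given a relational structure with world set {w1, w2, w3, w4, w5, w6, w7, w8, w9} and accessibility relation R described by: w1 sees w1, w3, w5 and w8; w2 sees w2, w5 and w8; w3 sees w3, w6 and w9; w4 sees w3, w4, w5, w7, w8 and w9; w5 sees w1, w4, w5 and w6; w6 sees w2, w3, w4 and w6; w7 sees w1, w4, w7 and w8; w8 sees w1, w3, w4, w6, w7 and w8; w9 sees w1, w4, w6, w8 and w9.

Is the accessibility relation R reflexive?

Yes

Reflexive: yes — every world is R-related to itself.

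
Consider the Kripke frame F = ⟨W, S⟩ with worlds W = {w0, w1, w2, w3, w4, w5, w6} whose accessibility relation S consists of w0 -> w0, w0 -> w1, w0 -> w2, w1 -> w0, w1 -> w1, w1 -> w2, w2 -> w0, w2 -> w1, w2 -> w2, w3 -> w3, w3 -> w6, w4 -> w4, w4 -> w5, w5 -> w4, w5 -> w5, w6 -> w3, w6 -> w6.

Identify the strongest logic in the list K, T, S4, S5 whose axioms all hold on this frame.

S5

Reflexive (axiom T): yes — every world is S-related to itself.
Transitive (axiom 4): yes — every two-step S-path is closed by a direct edge.
Euclidean (axiom 5): yes — any two successors of a common world are S-related.
So F validates K, T, S4, S5. The strongest is S5.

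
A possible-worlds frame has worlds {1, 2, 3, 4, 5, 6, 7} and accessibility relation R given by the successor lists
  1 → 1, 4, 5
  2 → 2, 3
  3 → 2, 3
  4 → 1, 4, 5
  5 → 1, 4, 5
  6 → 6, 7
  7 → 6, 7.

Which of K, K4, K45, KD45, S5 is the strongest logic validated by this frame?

Transitive (axiom 4): yes — every two-step R-path is closed by a direct edge.
Euclidean (axiom 5): yes — any two successors of a common world are R-related.
Serial (axiom D): yes — every world has a successor (e.g. 1 R 1).
Reflexive (axiom T): yes — every world is R-related to itself.
So F validates K, K4, K45, KD45, S5. The strongest is S5.

S5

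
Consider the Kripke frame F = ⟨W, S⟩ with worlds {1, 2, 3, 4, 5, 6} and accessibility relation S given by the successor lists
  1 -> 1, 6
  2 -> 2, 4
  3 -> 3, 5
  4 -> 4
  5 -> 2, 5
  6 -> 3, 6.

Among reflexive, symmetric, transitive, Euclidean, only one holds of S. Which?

Reflexive: yes — every world is S-related to itself.
Symmetric: no — 1 S 6 but not 6 S 1.
Transitive: no — 1 S 6 and 6 S 3, but not 1 S 3.
Euclidean: no — 1 S 6 and 1 S 1, but not 6 S 1.
Only reflexive holds.

reflexive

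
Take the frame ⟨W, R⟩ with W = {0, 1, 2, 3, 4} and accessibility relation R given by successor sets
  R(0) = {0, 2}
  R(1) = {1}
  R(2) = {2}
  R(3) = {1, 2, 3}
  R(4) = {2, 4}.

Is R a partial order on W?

Yes

Reflexive: yes — every world is R-related to itself.
Transitive: yes — every two-step R-path is closed by a direct edge.
Antisymmetric: yes — no distinct pair is related both ways.
So R is a partial order.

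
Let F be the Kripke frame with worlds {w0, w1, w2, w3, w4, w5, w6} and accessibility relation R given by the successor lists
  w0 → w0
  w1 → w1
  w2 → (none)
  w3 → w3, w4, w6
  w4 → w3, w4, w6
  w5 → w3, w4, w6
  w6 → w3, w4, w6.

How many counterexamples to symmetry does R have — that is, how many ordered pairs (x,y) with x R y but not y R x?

3

Enumerating: (w5,w3), (w5,w4), (w5,w6).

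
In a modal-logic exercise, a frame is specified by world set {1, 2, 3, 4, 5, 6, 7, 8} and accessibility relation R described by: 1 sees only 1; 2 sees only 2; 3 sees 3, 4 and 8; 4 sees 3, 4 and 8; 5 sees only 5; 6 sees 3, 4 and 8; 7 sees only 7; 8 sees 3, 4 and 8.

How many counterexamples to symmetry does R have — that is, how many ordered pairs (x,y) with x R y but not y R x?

3

Enumerating: (6,3), (6,4), (6,8).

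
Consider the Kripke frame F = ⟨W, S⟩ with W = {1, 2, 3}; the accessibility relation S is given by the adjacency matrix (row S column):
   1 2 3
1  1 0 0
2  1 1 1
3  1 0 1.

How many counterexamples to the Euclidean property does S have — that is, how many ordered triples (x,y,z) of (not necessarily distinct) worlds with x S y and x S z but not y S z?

Enumerating: (2,1,2), (2,1,3), (2,3,2), (3,1,3).

4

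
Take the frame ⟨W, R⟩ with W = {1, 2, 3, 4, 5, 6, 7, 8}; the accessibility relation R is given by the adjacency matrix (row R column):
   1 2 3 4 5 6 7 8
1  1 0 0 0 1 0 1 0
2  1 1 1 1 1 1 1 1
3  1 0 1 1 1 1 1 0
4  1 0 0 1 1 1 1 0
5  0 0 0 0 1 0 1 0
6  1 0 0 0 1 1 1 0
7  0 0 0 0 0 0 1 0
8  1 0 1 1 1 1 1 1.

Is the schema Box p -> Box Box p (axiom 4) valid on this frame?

Yes

By correspondence theory, 4 is valid on a frame iff R is transitive.
Transitive: yes — every two-step R-path is closed by a direct edge.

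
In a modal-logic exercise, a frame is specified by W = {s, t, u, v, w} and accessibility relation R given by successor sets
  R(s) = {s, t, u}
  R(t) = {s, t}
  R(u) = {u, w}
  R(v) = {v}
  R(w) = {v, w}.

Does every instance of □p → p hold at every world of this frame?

Yes

By correspondence theory, T is valid on a frame iff R is reflexive.
Reflexive: yes — every world is R-related to itself.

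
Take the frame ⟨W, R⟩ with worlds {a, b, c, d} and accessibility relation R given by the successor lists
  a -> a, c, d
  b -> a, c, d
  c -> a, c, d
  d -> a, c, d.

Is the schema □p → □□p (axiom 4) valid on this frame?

Yes

By correspondence theory, 4 is valid on a frame iff R is transitive.
Transitive: yes — every two-step R-path is closed by a direct edge.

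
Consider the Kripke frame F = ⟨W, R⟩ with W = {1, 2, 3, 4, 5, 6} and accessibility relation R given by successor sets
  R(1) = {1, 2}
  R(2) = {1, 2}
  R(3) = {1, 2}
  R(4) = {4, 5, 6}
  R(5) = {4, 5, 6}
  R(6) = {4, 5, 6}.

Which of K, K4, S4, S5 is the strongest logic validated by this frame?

Transitive (axiom 4): yes — every two-step R-path is closed by a direct edge.
Reflexive (axiom T): no — 3 is not related to itself.
Euclidean (axiom 5): yes — any two successors of a common world are R-related.
So F validates K, K4; S4 would additionally require R to be reflexive. The strongest is K4.

K4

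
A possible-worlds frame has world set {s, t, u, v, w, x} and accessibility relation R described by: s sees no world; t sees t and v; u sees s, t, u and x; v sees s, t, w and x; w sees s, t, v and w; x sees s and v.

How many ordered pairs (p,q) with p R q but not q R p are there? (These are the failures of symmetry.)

Enumerating: (u,s), (u,t), (u,x), (v,s), (w,s), (w,t), (x,s).

7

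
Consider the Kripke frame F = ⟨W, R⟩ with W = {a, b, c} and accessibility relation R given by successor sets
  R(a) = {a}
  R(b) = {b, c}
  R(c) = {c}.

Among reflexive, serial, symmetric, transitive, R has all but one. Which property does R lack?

Reflexive: yes — every world is R-related to itself.
Serial: yes — every world has a successor (e.g. a R a).
Symmetric: no — b R c but not c R b.
Transitive: yes — every two-step R-path is closed by a direct edge.
Only symmetric fails.

symmetric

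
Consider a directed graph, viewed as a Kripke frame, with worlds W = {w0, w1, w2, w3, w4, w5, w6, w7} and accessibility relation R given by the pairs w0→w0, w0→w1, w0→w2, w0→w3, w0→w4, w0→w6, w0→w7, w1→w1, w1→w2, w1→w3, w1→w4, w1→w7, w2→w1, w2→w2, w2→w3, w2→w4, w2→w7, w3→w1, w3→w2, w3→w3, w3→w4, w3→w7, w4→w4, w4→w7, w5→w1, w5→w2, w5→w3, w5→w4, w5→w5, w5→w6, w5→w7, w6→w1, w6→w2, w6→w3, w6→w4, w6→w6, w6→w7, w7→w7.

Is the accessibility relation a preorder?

Yes

Reflexive: yes — every world is R-related to itself.
Transitive: yes — every two-step R-path is closed by a direct edge.
So R is a preorder.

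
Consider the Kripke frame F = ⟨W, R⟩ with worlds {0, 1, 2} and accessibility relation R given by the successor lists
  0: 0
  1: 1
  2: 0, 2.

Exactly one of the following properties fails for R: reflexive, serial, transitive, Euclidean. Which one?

Reflexive: yes — every world is R-related to itself.
Serial: yes — every world has a successor (e.g. 0 R 0).
Transitive: yes — every two-step R-path is closed by a direct edge.
Euclidean: no — 2 R 0 and 2 R 2, but not 0 R 2.
Only Euclidean fails.

Euclidean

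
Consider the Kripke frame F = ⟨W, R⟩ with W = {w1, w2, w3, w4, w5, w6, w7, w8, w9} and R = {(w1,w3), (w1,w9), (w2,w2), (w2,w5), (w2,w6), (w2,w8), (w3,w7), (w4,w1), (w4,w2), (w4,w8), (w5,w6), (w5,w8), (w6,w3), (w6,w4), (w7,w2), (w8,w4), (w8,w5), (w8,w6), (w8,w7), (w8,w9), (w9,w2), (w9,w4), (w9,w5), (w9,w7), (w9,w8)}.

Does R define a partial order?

Reflexive: no — w1 is not related to itself.
Transitive: no — w1 R w3 and w3 R w7, but not w1 R w7.
Antisymmetric: no — w4 R w8 and w8 R w4 with w4 ≠ w8.
So R is not a partial order.

No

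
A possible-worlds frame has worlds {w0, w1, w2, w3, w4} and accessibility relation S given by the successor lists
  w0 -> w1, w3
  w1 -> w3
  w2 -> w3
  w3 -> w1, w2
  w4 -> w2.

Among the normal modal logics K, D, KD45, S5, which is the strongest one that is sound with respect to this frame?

Serial (axiom D): yes — every world has a successor (e.g. w0 S w1).
Euclidean (axiom 5): no — w3 S w1 and w3 S w2, but not w1 S w2.
Transitive (axiom 4): no — w0 S w3 and w3 S w2, but not w0 S w2.
Reflexive (axiom T): no — w0 is not related to itself.
So F validates K, D; KD45 would additionally require S to be Euclidean and transitive. The strongest is D.

D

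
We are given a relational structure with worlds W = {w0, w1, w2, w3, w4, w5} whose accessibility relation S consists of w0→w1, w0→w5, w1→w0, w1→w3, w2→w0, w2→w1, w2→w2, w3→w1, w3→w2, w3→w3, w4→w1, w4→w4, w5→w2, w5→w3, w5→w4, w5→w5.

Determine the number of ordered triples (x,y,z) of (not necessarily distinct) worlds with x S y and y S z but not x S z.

19

Enumerating: (w0,w1,w0), (w0,w1,w3), (w0,w5,w2), (w0,w5,w3), (w0,w5,w4), (w1,w0,w1), (w1,w0,w5), (w1,w3,w1), (w1,w3,w2), (w2,w0,w5), (w2,w1,w3), (w3,w1,w0), … and 7 more.
Total: 19.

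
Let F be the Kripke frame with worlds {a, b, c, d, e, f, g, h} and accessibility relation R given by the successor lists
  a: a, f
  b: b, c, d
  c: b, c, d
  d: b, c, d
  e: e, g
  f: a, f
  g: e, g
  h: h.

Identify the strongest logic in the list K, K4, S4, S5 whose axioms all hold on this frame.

S5

Transitive (axiom 4): yes — every two-step R-path is closed by a direct edge.
Reflexive (axiom T): yes — every world is R-related to itself.
Euclidean (axiom 5): yes — any two successors of a common world are R-related.
So F validates K, K4, S4, S5. The strongest is S5.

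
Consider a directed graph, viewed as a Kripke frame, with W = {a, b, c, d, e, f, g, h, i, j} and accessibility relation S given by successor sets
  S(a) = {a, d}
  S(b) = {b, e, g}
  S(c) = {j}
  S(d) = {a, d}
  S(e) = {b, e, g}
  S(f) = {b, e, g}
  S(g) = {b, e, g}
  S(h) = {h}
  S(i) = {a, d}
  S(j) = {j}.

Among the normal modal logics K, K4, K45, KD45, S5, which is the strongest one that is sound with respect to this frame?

KD45

Transitive (axiom 4): yes — every two-step S-path is closed by a direct edge.
Euclidean (axiom 5): yes — any two successors of a common world are S-related.
Serial (axiom D): yes — every world has a successor (e.g. a S a).
Reflexive (axiom T): no — c is not related to itself.
So F validates K, K4, K45, KD45; S5 would additionally require S to be reflexive. The strongest is KD45.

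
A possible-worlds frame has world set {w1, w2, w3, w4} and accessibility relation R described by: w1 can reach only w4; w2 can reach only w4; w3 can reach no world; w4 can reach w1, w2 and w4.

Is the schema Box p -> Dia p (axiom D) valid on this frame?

By correspondence theory, D is valid on a frame iff R is serial.
Serial: no — w3 has no R-successor.

No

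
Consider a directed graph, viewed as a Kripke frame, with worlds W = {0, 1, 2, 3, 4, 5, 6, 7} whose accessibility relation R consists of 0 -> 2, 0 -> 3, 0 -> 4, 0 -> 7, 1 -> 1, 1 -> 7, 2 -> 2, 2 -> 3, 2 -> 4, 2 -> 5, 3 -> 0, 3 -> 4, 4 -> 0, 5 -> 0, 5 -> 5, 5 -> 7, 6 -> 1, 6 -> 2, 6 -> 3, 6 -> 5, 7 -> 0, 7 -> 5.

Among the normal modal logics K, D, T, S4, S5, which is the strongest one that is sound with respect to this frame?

Serial (axiom D): yes — every world has a successor (e.g. 0 R 2).
Reflexive (axiom T): no — 0 is not related to itself.
Transitive (axiom 4): no — 0 R 2 and 2 R 5, but not 0 R 5.
Euclidean (axiom 5): no — 0 R 2 and 0 R 7, but not 2 R 7.
So F validates K, D; T would additionally require R to be reflexive. The strongest is D.

D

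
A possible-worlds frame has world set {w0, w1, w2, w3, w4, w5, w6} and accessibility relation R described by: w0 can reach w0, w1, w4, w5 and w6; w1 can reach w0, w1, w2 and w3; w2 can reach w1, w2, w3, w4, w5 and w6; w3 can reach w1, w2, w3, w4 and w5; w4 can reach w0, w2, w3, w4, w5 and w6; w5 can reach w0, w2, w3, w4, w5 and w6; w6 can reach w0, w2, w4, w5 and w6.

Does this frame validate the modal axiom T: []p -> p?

Yes

Axiom T corresponds to the accessibility relation being reflexive.
Reflexive: yes — every world is R-related to itself.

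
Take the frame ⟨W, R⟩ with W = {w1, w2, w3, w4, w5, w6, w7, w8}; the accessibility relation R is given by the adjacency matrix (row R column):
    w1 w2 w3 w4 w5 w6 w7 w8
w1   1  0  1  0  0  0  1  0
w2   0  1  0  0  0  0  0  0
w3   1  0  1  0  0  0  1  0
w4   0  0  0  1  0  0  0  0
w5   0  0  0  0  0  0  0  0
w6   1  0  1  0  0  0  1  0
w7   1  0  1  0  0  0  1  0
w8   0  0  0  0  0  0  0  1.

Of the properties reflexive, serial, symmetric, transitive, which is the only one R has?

Reflexive: no — w5 is not related to itself.
Serial: no — w5 has no R-successor.
Symmetric: no — w6 R w1 but not w1 R w6.
Transitive: yes — every two-step R-path is closed by a direct edge.
Only transitive holds.

transitive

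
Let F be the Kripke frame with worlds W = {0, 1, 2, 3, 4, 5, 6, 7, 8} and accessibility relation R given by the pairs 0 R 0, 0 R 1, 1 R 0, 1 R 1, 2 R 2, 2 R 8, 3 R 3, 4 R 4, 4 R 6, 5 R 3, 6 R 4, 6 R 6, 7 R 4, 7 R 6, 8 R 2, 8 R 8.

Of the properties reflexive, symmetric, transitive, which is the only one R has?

Reflexive: no — 5 is not related to itself.
Symmetric: no — 5 R 3 but not 3 R 5.
Transitive: yes — every two-step R-path is closed by a direct edge.
Only transitive holds.

transitive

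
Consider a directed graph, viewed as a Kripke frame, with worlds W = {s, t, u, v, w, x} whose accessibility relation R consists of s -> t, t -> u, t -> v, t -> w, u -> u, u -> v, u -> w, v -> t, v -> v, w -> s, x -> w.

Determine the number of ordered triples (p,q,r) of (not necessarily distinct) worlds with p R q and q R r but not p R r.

11

Enumerating: (s,t,u), (s,t,v), (s,t,w), (t,v,t), (t,w,s), (u,v,t), (u,w,s), (v,t,u), (v,t,w), (w,s,t), (x,w,s).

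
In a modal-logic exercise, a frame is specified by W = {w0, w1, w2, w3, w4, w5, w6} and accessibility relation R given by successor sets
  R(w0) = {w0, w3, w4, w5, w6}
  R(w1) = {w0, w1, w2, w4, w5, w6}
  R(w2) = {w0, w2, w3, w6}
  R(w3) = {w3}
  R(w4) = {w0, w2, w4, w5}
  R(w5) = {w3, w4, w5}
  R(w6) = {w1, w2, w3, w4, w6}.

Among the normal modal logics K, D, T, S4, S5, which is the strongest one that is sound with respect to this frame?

T

Serial (axiom D): yes — every world has a successor (e.g. w0 R w0).
Reflexive (axiom T): yes — every world is R-related to itself.
Transitive (axiom 4): no — w0 R w4 and w4 R w2, but not w0 R w2.
Euclidean (axiom 5): no — w0 R w3 and w0 R w4, but not w3 R w4.
So F validates K, D, T; S4 would additionally require R to be transitive. The strongest is T.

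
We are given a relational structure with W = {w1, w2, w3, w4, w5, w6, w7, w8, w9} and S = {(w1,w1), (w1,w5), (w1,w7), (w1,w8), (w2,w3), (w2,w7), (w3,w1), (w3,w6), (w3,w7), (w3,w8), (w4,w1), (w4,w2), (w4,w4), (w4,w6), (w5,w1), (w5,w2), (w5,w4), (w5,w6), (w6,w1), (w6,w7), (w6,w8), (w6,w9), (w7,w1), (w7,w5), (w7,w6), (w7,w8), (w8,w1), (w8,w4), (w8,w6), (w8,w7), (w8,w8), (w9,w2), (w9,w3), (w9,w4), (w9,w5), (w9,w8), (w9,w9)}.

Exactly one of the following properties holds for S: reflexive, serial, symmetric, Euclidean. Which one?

serial

Reflexive: no — w2 is not related to itself.
Serial: yes — every world has a successor (e.g. w1 S w1).
Symmetric: no — w2 S w3 but not w3 S w2.
Euclidean: no — w1 S w5 and w1 S w7, but not w5 S w7.
Only serial holds.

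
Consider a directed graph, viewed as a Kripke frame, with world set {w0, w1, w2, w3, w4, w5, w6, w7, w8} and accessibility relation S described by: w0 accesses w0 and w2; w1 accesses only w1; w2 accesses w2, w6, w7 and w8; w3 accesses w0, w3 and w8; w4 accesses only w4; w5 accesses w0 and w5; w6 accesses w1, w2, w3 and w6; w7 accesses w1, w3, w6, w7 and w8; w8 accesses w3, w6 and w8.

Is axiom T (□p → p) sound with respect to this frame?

Axiom T corresponds to the accessibility relation being reflexive.
Reflexive: yes — every world is S-related to itself.

Yes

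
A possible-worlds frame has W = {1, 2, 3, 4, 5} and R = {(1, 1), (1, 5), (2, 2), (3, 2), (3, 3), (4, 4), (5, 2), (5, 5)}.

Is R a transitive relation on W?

No

Transitive: no — 1 R 5 and 5 R 2, but not 1 R 2.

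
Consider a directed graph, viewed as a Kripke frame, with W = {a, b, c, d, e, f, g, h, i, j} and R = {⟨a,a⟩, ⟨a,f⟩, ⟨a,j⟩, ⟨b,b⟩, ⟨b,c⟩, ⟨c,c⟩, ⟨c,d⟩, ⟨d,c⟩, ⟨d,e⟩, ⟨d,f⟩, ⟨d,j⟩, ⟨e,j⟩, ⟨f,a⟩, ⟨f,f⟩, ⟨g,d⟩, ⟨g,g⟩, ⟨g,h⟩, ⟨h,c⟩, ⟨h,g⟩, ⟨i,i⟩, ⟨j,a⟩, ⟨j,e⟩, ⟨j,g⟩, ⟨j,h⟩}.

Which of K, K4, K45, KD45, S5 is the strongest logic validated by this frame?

Transitive (axiom 4): no — a R j and j R e, but not a R e.
Euclidean (axiom 5): no — a R f and a R j, but not f R j.
Serial (axiom D): yes — every world has a successor (e.g. a R a).
Reflexive (axiom T): no — d is not related to itself.
So F validates K; K4 would additionally require R to be transitive. The strongest is K.

K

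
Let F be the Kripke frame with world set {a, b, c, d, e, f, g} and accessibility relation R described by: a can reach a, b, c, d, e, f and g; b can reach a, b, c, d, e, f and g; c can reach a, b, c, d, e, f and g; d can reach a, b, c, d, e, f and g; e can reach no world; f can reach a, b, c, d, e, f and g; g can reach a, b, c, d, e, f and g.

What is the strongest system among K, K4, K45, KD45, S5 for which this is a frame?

K4

Transitive (axiom 4): yes — every two-step R-path is closed by a direct edge.
Euclidean (axiom 5): no — a R e and a R b, but not e R b.
Serial (axiom D): no — e has no R-successor.
Reflexive (axiom T): no — e is not related to itself.
So F validates K, K4; K45 would additionally require R to be Euclidean. The strongest is K4.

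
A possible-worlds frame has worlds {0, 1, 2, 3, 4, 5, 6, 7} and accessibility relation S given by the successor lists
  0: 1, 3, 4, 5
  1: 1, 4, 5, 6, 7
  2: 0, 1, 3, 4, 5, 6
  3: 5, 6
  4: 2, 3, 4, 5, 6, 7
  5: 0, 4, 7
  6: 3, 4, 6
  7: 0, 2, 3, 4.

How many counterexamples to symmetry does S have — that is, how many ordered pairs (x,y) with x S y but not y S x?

Enumerating: (0,1), (0,3), (0,4), (1,4), (1,5), (1,6), (1,7), (2,0), (2,1), (2,3), (2,5), (2,6), (3,5), (4,3), (5,7), (7,0), (7,2), (7,3).

18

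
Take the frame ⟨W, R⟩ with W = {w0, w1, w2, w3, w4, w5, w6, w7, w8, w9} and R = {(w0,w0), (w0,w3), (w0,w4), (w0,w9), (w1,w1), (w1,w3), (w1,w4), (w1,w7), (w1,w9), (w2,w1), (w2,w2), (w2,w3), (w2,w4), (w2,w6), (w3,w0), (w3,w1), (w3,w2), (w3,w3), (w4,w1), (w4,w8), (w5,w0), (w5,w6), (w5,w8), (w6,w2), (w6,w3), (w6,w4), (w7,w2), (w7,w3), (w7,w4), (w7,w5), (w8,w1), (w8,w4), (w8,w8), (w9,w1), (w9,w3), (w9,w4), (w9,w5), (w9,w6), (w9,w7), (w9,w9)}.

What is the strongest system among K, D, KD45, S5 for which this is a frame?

Serial (axiom D): yes — every world has a successor (e.g. w0 R w0).
Euclidean (axiom 5): no — w0 R w3 and w0 R w4, but not w3 R w4.
Transitive (axiom 4): no — w0 R w3 and w3 R w1, but not w0 R w1.
Reflexive (axiom T): no — w4 is not related to itself.
So F validates K, D; KD45 would additionally require R to be Euclidean and transitive. The strongest is D.

D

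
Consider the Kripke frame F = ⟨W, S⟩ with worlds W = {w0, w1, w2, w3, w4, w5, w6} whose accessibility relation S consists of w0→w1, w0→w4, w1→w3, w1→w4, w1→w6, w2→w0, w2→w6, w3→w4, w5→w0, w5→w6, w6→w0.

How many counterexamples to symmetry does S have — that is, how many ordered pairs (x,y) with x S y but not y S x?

11

Enumerating: (w0,w1), (w0,w4), (w1,w3), (w1,w4), (w1,w6), (w2,w0), (w2,w6), (w3,w4), (w5,w0), (w5,w6), (w6,w0).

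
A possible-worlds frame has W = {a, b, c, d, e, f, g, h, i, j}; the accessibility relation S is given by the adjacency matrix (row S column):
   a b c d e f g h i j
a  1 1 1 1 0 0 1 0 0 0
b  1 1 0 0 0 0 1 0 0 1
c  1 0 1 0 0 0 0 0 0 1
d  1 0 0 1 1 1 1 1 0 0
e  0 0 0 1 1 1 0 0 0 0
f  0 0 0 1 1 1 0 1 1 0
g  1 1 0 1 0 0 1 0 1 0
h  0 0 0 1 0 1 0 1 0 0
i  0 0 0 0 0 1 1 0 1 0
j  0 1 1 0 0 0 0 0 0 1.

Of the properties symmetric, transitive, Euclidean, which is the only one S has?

Symmetric: yes — every pair in S has its reverse in S.
Transitive: no — a S b and b S j, but not a S j.
Euclidean: no — a S b and a S c, but not b S c.
Only symmetric holds.

symmetric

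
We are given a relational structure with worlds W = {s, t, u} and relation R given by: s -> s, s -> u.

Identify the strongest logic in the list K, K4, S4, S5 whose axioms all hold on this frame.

Transitive (axiom 4): yes — every two-step R-path is closed by a direct edge.
Reflexive (axiom T): no — t is not related to itself.
Euclidean (axiom 5): no — s R u and s R s, but not u R s.
So F validates K, K4; S4 would additionally require R to be reflexive. The strongest is K4.

K4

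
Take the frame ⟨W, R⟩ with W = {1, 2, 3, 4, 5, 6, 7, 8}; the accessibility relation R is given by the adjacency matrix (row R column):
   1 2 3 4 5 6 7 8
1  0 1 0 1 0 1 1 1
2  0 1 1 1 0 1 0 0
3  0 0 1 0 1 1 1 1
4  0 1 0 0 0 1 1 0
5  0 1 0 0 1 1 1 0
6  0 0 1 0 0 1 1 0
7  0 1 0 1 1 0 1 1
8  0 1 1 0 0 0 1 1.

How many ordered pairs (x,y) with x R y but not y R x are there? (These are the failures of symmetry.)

15

Enumerating: (1,2), (1,4), (1,6), (1,7), (1,8), (2,3), (2,6), (3,5), (3,7), (4,6), (5,2), (5,6), (6,7), (7,2), (8,2).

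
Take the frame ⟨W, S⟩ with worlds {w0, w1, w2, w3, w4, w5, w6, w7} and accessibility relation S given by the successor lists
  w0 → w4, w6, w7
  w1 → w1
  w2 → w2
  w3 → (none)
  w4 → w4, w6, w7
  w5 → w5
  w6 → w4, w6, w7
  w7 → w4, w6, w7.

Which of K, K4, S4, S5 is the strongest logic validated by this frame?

K4

Transitive (axiom 4): yes — every two-step S-path is closed by a direct edge.
Reflexive (axiom T): no — w0 is not related to itself.
Euclidean (axiom 5): yes — any two successors of a common world are S-related.
So F validates K, K4; S4 would additionally require S to be reflexive. The strongest is K4.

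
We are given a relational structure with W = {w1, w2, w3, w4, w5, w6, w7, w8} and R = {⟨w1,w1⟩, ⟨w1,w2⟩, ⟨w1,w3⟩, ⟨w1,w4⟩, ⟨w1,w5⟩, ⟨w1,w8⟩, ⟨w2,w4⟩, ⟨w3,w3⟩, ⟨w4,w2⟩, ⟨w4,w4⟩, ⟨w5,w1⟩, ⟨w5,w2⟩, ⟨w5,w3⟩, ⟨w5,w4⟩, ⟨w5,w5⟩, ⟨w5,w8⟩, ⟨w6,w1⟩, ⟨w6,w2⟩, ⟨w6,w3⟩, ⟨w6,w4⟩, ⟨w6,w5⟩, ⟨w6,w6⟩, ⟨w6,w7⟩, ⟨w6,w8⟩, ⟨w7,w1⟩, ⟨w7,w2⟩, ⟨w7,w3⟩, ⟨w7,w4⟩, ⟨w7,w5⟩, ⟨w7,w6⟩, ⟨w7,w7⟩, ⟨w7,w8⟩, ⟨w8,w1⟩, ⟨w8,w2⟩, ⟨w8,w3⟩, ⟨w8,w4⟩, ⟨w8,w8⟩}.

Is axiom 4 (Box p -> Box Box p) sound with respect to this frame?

Axiom 4 corresponds to the accessibility relation being transitive.
Transitive: no — w8 R w1 and w1 R w5, but not w8 R w5.

No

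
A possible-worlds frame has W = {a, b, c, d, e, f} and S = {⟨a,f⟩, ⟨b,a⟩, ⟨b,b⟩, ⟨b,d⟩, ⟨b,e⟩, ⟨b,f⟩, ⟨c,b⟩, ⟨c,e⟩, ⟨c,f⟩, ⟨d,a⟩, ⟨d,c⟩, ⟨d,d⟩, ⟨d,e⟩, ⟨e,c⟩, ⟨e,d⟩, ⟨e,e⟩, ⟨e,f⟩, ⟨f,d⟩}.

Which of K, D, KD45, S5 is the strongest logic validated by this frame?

Serial (axiom D): yes — every world has a successor (e.g. a S f).
Euclidean (axiom 5): no — b S a and b S d, but not a S d.
Transitive (axiom 4): no — a S f and f S d, but not a S d.
Reflexive (axiom T): no — a is not related to itself.
So F validates K, D; KD45 would additionally require S to be Euclidean and transitive. The strongest is D.

D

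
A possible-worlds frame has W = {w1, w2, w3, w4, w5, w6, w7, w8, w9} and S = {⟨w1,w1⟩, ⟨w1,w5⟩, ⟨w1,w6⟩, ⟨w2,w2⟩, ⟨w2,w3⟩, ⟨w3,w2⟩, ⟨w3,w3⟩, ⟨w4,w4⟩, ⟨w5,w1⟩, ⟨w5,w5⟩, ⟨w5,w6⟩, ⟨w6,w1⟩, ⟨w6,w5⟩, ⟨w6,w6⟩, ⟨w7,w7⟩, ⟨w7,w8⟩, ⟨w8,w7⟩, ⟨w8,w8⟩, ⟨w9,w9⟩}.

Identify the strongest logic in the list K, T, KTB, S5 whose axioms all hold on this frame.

Reflexive (axiom T): yes — every world is S-related to itself.
Symmetric (axiom B): yes — every pair in S has its reverse in S.
Euclidean (axiom 5): yes — any two successors of a common world are S-related.
So F validates K, T, KTB, S5. The strongest is S5.

S5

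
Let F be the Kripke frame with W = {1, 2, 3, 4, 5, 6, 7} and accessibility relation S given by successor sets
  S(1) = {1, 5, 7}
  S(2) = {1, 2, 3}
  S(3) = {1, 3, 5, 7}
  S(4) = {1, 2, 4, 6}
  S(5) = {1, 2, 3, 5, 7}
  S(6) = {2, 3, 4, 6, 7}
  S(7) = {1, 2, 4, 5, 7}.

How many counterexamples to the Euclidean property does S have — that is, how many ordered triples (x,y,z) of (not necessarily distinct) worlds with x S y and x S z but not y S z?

35

Enumerating: (2,1,2), (2,1,3), (2,3,2), (3,1,3), (3,7,3), (4,1,2), (4,1,4), (4,1,6), (4,2,4), (4,2,6), (4,6,1), (5,1,2), … and 23 more.
Total: 35.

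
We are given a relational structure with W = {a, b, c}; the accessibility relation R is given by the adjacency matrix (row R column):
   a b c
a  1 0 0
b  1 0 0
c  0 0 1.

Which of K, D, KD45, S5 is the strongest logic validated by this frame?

KD45

Serial (axiom D): yes — every world has a successor (e.g. a R a).
Euclidean (axiom 5): yes — any two successors of a common world are R-related.
Transitive (axiom 4): yes — every two-step R-path is closed by a direct edge.
Reflexive (axiom T): no — b is not related to itself.
So F validates K, D, KD45; S5 would additionally require R to be reflexive. The strongest is KD45.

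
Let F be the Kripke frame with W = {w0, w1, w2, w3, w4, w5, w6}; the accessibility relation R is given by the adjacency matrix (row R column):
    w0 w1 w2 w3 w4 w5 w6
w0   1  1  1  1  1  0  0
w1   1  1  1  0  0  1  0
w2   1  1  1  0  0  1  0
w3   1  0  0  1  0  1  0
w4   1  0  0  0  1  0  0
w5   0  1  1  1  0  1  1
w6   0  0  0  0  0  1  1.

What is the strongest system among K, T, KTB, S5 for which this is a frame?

Reflexive (axiom T): yes — every world is R-related to itself.
Symmetric (axiom B): yes — every pair in R has its reverse in R.
Euclidean (axiom 5): no — w0 R w1 and w0 R w3, but not w1 R w3.
So F validates K, T, KTB; S5 would additionally require R to be Euclidean. The strongest is KTB.

KTB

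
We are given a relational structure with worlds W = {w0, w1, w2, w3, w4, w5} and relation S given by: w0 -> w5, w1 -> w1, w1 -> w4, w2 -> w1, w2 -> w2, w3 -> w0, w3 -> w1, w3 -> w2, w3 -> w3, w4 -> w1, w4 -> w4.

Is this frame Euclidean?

No

Euclidean: no — w3 S w0 and w3 S w1, but not w0 S w1.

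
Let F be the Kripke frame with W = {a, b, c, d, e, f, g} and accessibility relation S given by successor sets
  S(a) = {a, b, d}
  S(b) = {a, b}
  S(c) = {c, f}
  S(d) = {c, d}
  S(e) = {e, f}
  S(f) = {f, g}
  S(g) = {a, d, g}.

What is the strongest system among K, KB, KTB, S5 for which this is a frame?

K

Symmetric (axiom B): no — a S d but not d S a.
Reflexive (axiom T): yes — every world is S-related to itself.
Euclidean (axiom 5): no — a S b and a S d, but not b S d.
So F validates K; KB would additionally require S to be symmetric. The strongest is K.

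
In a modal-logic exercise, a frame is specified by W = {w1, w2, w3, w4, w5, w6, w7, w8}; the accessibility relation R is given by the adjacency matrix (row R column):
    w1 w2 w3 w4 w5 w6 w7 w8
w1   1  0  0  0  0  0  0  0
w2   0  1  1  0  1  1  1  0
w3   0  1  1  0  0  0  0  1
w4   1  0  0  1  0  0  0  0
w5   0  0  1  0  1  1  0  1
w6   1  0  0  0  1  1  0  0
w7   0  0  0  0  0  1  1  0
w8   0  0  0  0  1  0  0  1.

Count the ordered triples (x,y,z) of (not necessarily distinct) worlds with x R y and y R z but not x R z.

15

Enumerating: (w2,w3,w8), (w2,w5,w8), (w2,w6,w1), (w3,w2,w5), (w3,w2,w6), (w3,w2,w7), (w3,w8,w5), (w5,w3,w2), (w5,w6,w1), (w6,w5,w3), (w6,w5,w8), (w7,w6,w1), (w7,w6,w5), (w8,w5,w3), (w8,w5,w6).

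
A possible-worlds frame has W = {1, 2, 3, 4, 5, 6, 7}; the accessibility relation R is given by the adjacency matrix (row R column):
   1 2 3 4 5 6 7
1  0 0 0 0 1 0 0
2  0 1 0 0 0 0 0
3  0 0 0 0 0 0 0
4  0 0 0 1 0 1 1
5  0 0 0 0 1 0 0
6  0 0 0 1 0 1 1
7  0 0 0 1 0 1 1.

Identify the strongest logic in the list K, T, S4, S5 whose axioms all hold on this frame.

K

Reflexive (axiom T): no — 1 is not related to itself.
Transitive (axiom 4): yes — every two-step R-path is closed by a direct edge.
Euclidean (axiom 5): yes — any two successors of a common world are R-related.
So F validates K; T would additionally require R to be reflexive. The strongest is K.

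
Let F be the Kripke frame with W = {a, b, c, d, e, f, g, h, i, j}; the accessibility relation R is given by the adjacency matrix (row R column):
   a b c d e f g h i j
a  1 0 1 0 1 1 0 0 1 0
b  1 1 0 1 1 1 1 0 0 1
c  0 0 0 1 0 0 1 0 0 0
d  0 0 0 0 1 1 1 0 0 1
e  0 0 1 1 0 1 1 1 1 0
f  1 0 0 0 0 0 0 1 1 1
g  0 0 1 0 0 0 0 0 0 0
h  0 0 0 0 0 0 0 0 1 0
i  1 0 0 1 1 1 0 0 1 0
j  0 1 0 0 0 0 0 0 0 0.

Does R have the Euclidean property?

Euclidean: no — a R c and a R e, but not c R e.

No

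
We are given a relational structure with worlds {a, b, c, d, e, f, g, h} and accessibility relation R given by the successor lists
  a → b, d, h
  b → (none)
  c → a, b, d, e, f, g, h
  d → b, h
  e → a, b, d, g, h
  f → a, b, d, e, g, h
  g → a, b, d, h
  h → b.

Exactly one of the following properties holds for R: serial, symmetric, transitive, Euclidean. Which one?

transitive

Serial: no — b has no R-successor.
Symmetric: no — a R b but not b R a.
Transitive: yes — every two-step R-path is closed by a direct edge.
Euclidean: no — a R b and a R d, but not b R d.
Only transitive holds.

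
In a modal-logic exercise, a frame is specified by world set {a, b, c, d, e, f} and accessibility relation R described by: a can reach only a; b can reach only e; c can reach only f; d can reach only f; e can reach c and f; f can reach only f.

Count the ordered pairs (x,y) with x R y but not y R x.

Enumerating: (b,e), (c,f), (d,f), (e,c), (e,f).

5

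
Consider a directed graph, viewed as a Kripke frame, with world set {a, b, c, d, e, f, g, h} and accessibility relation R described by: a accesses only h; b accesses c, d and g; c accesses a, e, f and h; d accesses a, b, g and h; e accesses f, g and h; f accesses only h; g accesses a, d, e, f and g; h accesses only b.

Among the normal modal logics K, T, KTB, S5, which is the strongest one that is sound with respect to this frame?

Reflexive (axiom T): no — a is not related to itself.
Symmetric (axiom B): no — a R h but not h R a.
Euclidean (axiom 5): no — b R c and b R d, but not c R d.
So F validates K; T would additionally require R to be reflexive. The strongest is K.

K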